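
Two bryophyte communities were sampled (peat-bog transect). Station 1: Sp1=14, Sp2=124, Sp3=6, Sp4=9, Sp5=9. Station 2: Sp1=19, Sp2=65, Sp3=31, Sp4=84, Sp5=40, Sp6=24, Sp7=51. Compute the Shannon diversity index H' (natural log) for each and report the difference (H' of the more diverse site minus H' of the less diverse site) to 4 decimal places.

0.9719

Station 1: N=162, proportions 0.08642, 0.765432, 0.037037, 0.055556, 0.055556, giving H' = 0.859434 (working shown to 6 dp, full precision carried).
Station 2: N=314, proportions 0.06051, 0.207006, 0.098726, 0.267516, 0.127389, 0.076433, 0.16242, giving H' = 1.831325.
Difference = |0.859434 − 1.831325| = 0.971891, i.e. 0.9719 to 4 decimal places.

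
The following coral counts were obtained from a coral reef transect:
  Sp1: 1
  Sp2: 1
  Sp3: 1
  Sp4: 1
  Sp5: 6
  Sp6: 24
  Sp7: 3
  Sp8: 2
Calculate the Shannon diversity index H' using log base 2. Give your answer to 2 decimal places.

1.89

Total N = 1+1+1+1+6+24+3+2 = 39, so the proportions are 0.0256, 0.0256, 0.0256, 0.0256, 0.1538, 0.6154, 0.0769, 0.0513 (working shown to 4 dp, full precision carried).
Each pᵢ log₂ pᵢ term: 0.0256×(-5.2854)=-0.1355, 0.0256×(-5.2854)=-0.1355, 0.0256×(-5.2854)=-0.1355, 0.0256×(-5.2854)=-0.1355, 0.1538×(-2.7004)=-0.4155, 0.6154×(-0.7004)=-0.4310, 0.0769×(-3.7004)=-0.2846, 0.0513×(-4.2854)=-0.2198.
Sum = -1.8930, so H' = 1.89.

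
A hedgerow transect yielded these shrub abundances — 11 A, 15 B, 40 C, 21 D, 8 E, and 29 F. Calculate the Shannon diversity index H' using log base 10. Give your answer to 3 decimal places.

0.718

Total N = 11+15+40+21+8+29 = 124, so the proportions are 0.08871, 0.12097, 0.32258, 0.16935, 0.06452, 0.23387 (working shown to 5 dp, full precision carried).
Each pᵢ log₁₀ pᵢ term: 0.08871×(-1.05203)=-0.09333, 0.12097×(-0.91733)=-0.11097, 0.32258×(-0.49136)=-0.15850, 0.16935×(-0.77120)=-0.13061, 0.06452×(-1.19033)=-0.07680, 0.23387×(-0.63102)=-0.14758.
Sum = -0.71778, so H' = 0.718.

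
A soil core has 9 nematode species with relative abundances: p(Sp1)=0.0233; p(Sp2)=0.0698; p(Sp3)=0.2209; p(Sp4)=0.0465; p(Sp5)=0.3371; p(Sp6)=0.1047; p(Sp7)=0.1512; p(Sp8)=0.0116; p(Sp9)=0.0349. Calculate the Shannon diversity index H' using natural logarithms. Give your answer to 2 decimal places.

Each pᵢ ln pᵢ term (working shown to 4 dp, full precision carried): 0.0233×(-3.7593)=-0.0876, 0.0698×(-2.6621)=-0.1858, 0.2209×(-1.5100)=-0.3336, 0.0465×(-3.0683)=-0.1427, 0.3371×(-1.0874)=-0.3666, 0.1047×(-2.2567)=-0.2363, 0.1512×(-1.8892)=-0.2856, 0.0116×(-4.4568)=-0.0517, 0.0349×(-3.3553)=-0.1171.
Sum = -1.8069, so H' = 1.81.

1.81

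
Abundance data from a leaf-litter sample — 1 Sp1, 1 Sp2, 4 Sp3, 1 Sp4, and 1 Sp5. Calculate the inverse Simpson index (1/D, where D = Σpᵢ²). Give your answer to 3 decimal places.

Total N = 1+1+4+1+1 = 8, so the proportions are 0.125, 0.125, 0.5, 0.125, 0.125 (working shown to 7 dp, full precision carried).
D = 0.125² + 0.125² + 0.5² + 0.125² + 0.125² = 0.0156250 + 0.0156250 + 0.2500000 + 0.0156250 + 0.0156250 = 0.3125000.
So 1/D = 3.20000, i.e. 3.200 to 3 decimal places.

3.200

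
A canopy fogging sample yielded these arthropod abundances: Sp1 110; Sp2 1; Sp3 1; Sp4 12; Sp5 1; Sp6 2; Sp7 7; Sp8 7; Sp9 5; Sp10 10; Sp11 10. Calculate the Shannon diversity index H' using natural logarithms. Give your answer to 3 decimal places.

1.319

Total N = 110+1+1+12+1+2+7+7+5+10+10 = 166, so the proportions are 0.66265, 0.00602, 0.00602, 0.07229, 0.00602, 0.01205, 0.04217, 0.04217, 0.03012, 0.06024, 0.06024 (working shown to 5 dp, full precision carried).
Each pᵢ ln pᵢ term: 0.66265×(-0.41151)=-0.27269, 0.00602×(-5.11199)=-0.03080, 0.00602×(-5.11199)=-0.03080, 0.07229×(-2.62708)=-0.18991, 0.00602×(-5.11199)=-0.03080, 0.01205×(-4.41884)=-0.05324, 0.04217×(-3.16608)=-0.13351, 0.04217×(-3.16608)=-0.13351, 0.03012×(-3.50255)=-0.10550, 0.06024×(-2.80940)=-0.16924, 0.06024×(-2.80940)=-0.16924.
Sum = -1.31922, so H' = 1.319.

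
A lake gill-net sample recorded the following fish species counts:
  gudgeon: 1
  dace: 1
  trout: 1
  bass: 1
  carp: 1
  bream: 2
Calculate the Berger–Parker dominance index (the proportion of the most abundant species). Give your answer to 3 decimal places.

Total N = 1+1+1+1+1+2 = 7, so the proportions are 0.14286, 0.14286, 0.14286, 0.14286, 0.14286, 0.28571 (working shown to 5 dp, full precision carried).
The largest proportion is 0.28571, i.e. d = 0.286 to 3 decimal places.

0.286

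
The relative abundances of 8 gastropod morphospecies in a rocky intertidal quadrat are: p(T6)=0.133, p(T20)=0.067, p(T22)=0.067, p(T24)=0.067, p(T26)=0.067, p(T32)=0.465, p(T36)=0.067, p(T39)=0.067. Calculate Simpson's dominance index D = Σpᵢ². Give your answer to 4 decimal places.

D = 0.133² + 0.067² + 0.067² + 0.067² + 0.067² + 0.465² + 0.067² + 0.067² = 0.017689 + 0.004489 + 0.004489 + 0.004489 + 0.004489 + 0.216225 + 0.004489 + 0.004489 = 0.260848 (working shown to 6 dp, full precision carried).
To 4 decimal places, D = 0.2608.

0.2608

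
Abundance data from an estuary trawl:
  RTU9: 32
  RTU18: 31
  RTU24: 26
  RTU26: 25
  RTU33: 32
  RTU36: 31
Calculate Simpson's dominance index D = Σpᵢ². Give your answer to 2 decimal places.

0.17

Total N = 32+31+26+25+32+31 = 177, so the proportions are 0.1808, 0.1751, 0.1469, 0.1412, 0.1808, 0.1751 (working shown to 4 dp, full precision carried).
D = 0.1808² + 0.1751² + 0.1469² + 0.1412² + 0.1808² + 0.1751² = 0.0327 + 0.0307 + 0.0216 + 0.0199 + 0.0327 + 0.0307 = 0.1682.
To 2 decimal places, D = 0.17.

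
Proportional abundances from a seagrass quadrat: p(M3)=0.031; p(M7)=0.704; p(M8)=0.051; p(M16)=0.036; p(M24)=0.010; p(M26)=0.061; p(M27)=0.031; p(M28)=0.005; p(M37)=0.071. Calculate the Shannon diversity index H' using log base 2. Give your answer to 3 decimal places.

1.681

Each pᵢ log₂ pᵢ term (working shown to 5 dp, full precision carried): 0.031×(-5.01159)=-0.15536, 0.704×(-0.50635)=-0.35647, 0.051×(-4.29336)=-0.21896, 0.036×(-4.79586)=-0.17265, 0.01×(-6.64386)=-0.06644, 0.061×(-4.03505)=-0.24614, 0.031×(-5.01159)=-0.15536, 0.005×(-7.64386)=-0.03822, 0.071×(-3.81604)=-0.27094.
Sum = -1.68054, so H' = 1.681.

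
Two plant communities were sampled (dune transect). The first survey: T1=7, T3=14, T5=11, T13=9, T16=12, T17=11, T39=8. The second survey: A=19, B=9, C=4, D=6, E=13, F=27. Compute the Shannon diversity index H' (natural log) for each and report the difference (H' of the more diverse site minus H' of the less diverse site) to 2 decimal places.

0.31

The first survey: N=72, proportions 0.0972, 0.1944, 0.1528, 0.125, 0.1667, 0.1528, 0.1111, giving H' = 1.9218 (working shown to 4 dp, full precision carried).
The second survey: N=78, proportions 0.2436, 0.1154, 0.0513, 0.0769, 0.1667, 0.3462, giving H' = 1.6087.
Difference = |1.9218 − 1.6087| = 0.3131, i.e. 0.31 to 2 decimal places.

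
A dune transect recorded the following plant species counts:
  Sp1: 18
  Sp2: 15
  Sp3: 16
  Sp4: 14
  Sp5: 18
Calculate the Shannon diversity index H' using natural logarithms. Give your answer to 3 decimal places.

1.605

Total N = 18+15+16+14+18 = 81, so the proportions are 0.22222, 0.18519, 0.19753, 0.17284, 0.22222 (working shown to 5 dp, full precision carried).
Each pᵢ ln pᵢ term: 0.22222×(-1.50408)=-0.33424, 0.18519×(-1.68640)=-0.31230, 0.19753×(-1.62186)=-0.32037, 0.17284×(-1.75539)=-0.30340, 0.22222×(-1.50408)=-0.33424.
Sum = -1.60454, so H' = 1.605.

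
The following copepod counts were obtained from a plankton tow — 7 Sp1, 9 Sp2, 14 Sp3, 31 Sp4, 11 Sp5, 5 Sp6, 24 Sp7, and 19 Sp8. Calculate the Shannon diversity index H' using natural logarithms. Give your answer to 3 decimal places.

Total N = 7+9+14+31+11+5+24+19 = 120, so the proportions are 0.05833, 0.075, 0.11667, 0.25833, 0.09167, 0.04167, 0.2, 0.15833 (working shown to 5 dp, full precision carried).
Each pᵢ ln pᵢ term: 0.05833×(-2.84158)=-0.16576, 0.075×(-2.59027)=-0.19427, 0.11667×(-2.14843)=-0.25065, 0.25833×(-1.35350)=-0.34966, 0.09167×(-2.38960)=-0.21905, 0.04167×(-3.17805)=-0.13242, 0.2×(-1.60944)=-0.32189, 0.15833×(-1.84305)=-0.29182.
Sum = -1.92550, so H' = 1.926.

1.926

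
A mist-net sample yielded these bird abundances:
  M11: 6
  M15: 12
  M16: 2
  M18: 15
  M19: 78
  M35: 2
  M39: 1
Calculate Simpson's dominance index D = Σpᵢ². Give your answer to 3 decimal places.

0.483

Total N = 6+12+2+15+78+2+1 = 116, so the proportions are 0.05172, 0.10345, 0.01724, 0.12931, 0.67241, 0.01724, 0.00862 (working shown to 5 dp, full precision carried).
D = 0.05172² + 0.10345² + 0.01724² + 0.12931² + 0.67241² + 0.01724² + 0.00862² = 0.00268 + 0.01070 + 0.00030 + 0.01672 + 0.45214 + 0.00030 + 0.00007 = 0.48291.
To 3 decimal places, D = 0.483.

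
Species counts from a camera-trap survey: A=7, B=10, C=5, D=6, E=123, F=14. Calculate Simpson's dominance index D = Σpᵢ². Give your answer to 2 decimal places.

0.57

Total N = 7+10+5+6+123+14 = 165, so the proportions are 0.0424, 0.0606, 0.0303, 0.0364, 0.7455, 0.0848 (working shown to 4 dp, full precision carried).
D = 0.0424² + 0.0606² + 0.0303² + 0.0364² + 0.7455² + 0.0848² = 0.0018 + 0.0037 + 0.0009 + 0.0013 + 0.5557 + 0.0072 = 0.5706.
To 2 decimal places, D = 0.57.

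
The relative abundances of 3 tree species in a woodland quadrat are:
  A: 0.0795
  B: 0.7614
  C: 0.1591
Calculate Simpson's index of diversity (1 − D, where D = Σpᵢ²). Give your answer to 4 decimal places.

D = 0.0795² + 0.7614² + 0.1591² = 0.006320 + 0.579730 + 0.025313 = 0.611363 (working shown to 6 dp, full precision carried).
So 1 − D = 0.388637, i.e. 0.3886 to 4 decimal places.

0.3886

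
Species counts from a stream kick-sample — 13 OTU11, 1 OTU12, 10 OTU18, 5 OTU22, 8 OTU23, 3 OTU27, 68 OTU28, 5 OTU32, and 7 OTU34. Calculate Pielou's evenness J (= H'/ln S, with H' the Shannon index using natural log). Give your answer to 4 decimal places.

0.6886

Total N = 13+1+10+5+8+3+68+5+7 = 120, so the proportions are 0.108333, 0.008333, 0.083333, 0.041667, 0.066667, 0.025, 0.566667, 0.041667, 0.058333 (working shown to 6 dp, full precision carried).
H' = −Σ pᵢ ln pᵢ = −((-0.240775) + (-0.039896) + (-0.207076) + (-0.132419) + (-0.180537) + (-0.092222) + (-0.321858) + (-0.132419) + (-0.165759)) = 1.512960.
With S = 9 species, ln S = 2.197225, so J = 1.512960/2.197225 = 0.688578, i.e. 0.6886 to 4 decimal places.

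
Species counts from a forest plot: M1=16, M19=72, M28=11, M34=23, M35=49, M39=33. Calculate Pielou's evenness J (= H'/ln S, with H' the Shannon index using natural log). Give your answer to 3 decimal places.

0.897

Total N = 16+72+11+23+49+33 = 204, so the proportions are 0.07843, 0.35294, 0.05392, 0.11275, 0.2402, 0.16176 (working shown to 5 dp, full precision carried).
H' = −Σ pᵢ ln pᵢ = −((-0.19965) + (-0.36757) + (-0.15746) + (-0.24608) + (-0.34259) + (-0.29467)) = 1.60803.
With S = 6 species, ln S = 1.79176, so J = 1.60803/1.79176 = 0.89746, i.e. 0.897 to 3 decimal places.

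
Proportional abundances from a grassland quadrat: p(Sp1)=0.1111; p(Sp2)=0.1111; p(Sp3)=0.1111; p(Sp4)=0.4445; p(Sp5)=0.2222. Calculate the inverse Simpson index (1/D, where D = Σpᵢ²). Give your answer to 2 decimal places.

D = 0.1111² + 0.1111² + 0.1111² + 0.4445² + 0.2222² = 0.012343 + 0.012343 + 0.012343 + 0.197580 + 0.049373 = 0.283983 (working shown to 6 dp, full precision carried).
So 1/D = 3.5213, i.e. 3.52 to 2 decimal places.

3.52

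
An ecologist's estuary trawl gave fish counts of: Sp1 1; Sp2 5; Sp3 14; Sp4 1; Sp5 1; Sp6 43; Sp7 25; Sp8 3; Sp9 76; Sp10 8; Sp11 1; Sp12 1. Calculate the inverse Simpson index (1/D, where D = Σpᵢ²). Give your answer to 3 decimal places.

Total N = 1+5+14+1+1+43+25+3+76+8+1+1 = 179, so the proportions are 0.0055866, 0.027933, 0.0782123, 0.0055866, 0.0055866, 0.2402235, 0.1396648, 0.0167598, 0.424581, 0.0446927, 0.0055866, 0.0055866 (working shown to 7 dp, full precision carried).
D = 0.0055866² + 0.027933² + 0.0782123² + 0.0055866² + 0.0055866² + 0.2402235² + 0.1396648² + 0.0167598² + 0.424581² + 0.0446927² + 0.0055866² + 0.0055866² = 0.0000312 + 0.0007803 + 0.0061172 + 0.0000312 + 0.0000312 + 0.0577073 + 0.0195063 + 0.0002809 + 0.1802690 + 0.0019974 + 0.0000312 + 0.0000312 = 0.2668144.
So 1/D = 3.74792, i.e. 3.748 to 3 decimal places.

3.748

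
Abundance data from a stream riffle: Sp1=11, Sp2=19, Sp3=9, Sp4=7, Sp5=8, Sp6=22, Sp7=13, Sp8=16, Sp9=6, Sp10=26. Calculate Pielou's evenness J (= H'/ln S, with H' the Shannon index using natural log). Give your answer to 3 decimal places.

0.953

Total N = 11+19+9+7+8+22+13+16+6+26 = 137, so the proportions are 0.08029, 0.13869, 0.06569, 0.05109, 0.05839, 0.16058, 0.09489, 0.11679, 0.0438, 0.18978 (working shown to 5 dp, full precision carried).
H' = −Σ pᵢ ln pᵢ = −((-0.20250) + (-0.27398) + (-0.17887) + (-0.15196) + (-0.16587) + (-0.29370) + (-0.22347) + (-0.25079) + (-0.13700) + (-0.31539)) = 2.19354.
With S = 10 species, ln S = 2.30259, so J = 2.19354/2.30259 = 0.95264, i.e. 0.953 to 3 decimal places.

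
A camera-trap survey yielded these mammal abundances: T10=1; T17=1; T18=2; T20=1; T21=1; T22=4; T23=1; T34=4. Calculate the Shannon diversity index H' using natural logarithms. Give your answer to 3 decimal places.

Total N = 1+1+2+1+1+4+1+4 = 15, so the proportions are 0.06667, 0.06667, 0.13333, 0.06667, 0.06667, 0.26667, 0.06667, 0.26667 (working shown to 5 dp, full precision carried).
Each pᵢ ln pᵢ term: 0.06667×(-2.70805)=-0.18054, 0.06667×(-2.70805)=-0.18054, 0.13333×(-2.01490)=-0.26865, 0.06667×(-2.70805)=-0.18054, 0.06667×(-2.70805)=-0.18054, 0.26667×(-1.32176)=-0.35247, 0.06667×(-2.70805)=-0.18054, 0.26667×(-1.32176)=-0.35247.
Sum = -1.87627, so H' = 1.876.

1.876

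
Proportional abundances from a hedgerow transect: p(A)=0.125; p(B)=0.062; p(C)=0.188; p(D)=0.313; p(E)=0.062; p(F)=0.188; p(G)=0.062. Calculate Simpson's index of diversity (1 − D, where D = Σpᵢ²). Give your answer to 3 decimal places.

D = 0.125² + 0.062² + 0.188² + 0.313² + 0.062² + 0.188² + 0.062² = 0.01562 + 0.00384 + 0.03534 + 0.09797 + 0.00384 + 0.03534 + 0.00384 = 0.19581 (working shown to 5 dp, full precision carried).
So 1 − D = 0.80419, i.e. 0.804 to 3 decimal places.

0.804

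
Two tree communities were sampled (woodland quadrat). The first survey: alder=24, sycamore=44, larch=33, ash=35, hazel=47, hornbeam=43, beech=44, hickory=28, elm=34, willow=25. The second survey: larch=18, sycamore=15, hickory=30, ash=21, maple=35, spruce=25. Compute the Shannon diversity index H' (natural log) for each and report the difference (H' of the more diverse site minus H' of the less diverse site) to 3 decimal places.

0.526

The first survey: N=357, proportions 0.06723, 0.12325, 0.09244, 0.09804, 0.13165, 0.12045, 0.12325, 0.07843, 0.09524, 0.07003, giving H' = 2.27700 (working shown to 5 dp, full precision carried).
The second survey: N=144, proportions 0.125, 0.10417, 0.20833, 0.14583, 0.24306, 0.17361, giving H' = 1.75087.
Difference = |2.27700 − 1.75087| = 0.52613, i.e. 0.526 to 3 decimal places.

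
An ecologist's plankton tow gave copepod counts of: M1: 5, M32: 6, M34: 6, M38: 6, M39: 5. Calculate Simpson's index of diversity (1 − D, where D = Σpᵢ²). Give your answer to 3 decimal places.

Total N = 5+6+6+6+5 = 28, so the proportions are 0.17857, 0.21429, 0.21429, 0.21429, 0.17857 (working shown to 5 dp, full precision carried).
D = 0.17857² + 0.21429² + 0.21429² + 0.21429² + 0.17857² = 0.03189 + 0.04592 + 0.04592 + 0.04592 + 0.03189 = 0.20153.
So 1 − D = 0.79847, i.e. 0.798 to 3 decimal places.

0.798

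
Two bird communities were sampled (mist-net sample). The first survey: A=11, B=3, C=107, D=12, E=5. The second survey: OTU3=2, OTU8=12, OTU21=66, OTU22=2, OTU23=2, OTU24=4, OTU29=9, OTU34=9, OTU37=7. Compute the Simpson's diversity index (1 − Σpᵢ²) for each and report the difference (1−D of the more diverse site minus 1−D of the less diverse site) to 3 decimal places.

0.246

The first survey: N=138, proportions 0.07971, 0.021739, 0.775362, 0.086957, 0.036232, giving 1−D = 0.383113 (working shown to 6 dp, full precision carried).
The second survey: N=113, proportions 0.017699, 0.106195, 0.584071, 0.017699, 0.017699, 0.035398, 0.079646, 0.079646, 0.061947, giving 1−D = 0.628867.
Difference = |0.383113 − 0.628867| = 0.245754, i.e. 0.246 to 3 decimal places.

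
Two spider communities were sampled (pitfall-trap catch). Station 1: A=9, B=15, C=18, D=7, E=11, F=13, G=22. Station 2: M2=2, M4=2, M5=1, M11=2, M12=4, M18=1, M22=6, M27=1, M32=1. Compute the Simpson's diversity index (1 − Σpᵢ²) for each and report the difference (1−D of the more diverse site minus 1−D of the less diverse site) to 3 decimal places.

Station 1: N=95, proportions 0.09474, 0.15789, 0.18947, 0.07368, 0.11579, 0.13684, 0.23158, giving 1−D = 0.83900 (working shown to 5 dp, full precision carried).
Station 2: N=20, proportions 0.1, 0.1, 0.05, 0.1, 0.2, 0.05, 0.3, 0.05, 0.05, giving 1−D = 0.83000.
Difference = |0.83900 − 0.83000| = 0.00900, i.e. 0.009 to 3 decimal places.

0.009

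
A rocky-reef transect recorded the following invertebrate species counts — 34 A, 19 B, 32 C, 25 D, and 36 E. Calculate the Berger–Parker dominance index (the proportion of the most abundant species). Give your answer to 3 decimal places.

0.247

Total N = 34+19+32+25+36 = 146, so the proportions are 0.23288, 0.13014, 0.21918, 0.17123, 0.24658 (working shown to 5 dp, full precision carried).
The largest proportion is 0.24658, i.e. d = 0.247 to 3 decimal places.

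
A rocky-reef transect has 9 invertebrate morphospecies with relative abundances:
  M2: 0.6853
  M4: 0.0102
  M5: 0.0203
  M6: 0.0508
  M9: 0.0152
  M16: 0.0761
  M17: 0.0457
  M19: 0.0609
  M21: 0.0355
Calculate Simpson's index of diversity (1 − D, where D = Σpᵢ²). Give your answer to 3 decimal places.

0.514

D = 0.6853² + 0.0102² + 0.0203² + 0.0508² + 0.0152² + 0.0761² + 0.0457² + 0.0609² + 0.0355² = 0.46964 + 0.00010 + 0.00041 + 0.00258 + 0.00023 + 0.00579 + 0.00209 + 0.00371 + 0.00126 = 0.48581 (working shown to 5 dp, full precision carried).
So 1 − D = 0.51419, i.e. 0.514 to 3 decimal places.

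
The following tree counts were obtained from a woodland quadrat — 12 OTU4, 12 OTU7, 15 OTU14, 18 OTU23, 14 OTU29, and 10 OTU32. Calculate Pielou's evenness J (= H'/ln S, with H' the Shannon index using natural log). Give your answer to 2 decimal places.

0.99

Total N = 12+12+15+18+14+10 = 81, so the proportions are 0.1481, 0.1481, 0.1852, 0.2222, 0.1728, 0.1235 (working shown to 4 dp, full precision carried).
H' = −Σ pᵢ ln pᵢ = −((-0.2829) + (-0.2829) + (-0.3123) + (-0.3342) + (-0.3034) + (-0.2583)) = 1.7740.
With S = 6 species, ln S = 1.7918, so J = 1.7740/1.7918 = 0.9901, i.e. 0.99 to 2 decimal places.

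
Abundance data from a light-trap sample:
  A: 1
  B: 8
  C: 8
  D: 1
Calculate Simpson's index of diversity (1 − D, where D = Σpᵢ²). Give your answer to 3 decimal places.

Total N = 1+8+8+1 = 18, so the proportions are 0.05556, 0.44444, 0.44444, 0.05556 (working shown to 5 dp, full precision carried).
D = 0.05556² + 0.44444² + 0.44444² + 0.05556² = 0.00309 + 0.19753 + 0.19753 + 0.00309 = 0.40123.
So 1 − D = 0.59877, i.e. 0.599 to 3 decimal places.

0.599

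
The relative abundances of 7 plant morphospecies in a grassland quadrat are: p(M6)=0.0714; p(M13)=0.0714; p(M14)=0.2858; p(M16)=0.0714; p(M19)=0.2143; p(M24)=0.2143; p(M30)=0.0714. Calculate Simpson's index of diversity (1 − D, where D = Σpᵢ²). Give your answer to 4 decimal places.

D = 0.0714² + 0.0714² + 0.2858² + 0.0714² + 0.2143² + 0.2143² + 0.0714² = 0.005098 + 0.005098 + 0.081682 + 0.005098 + 0.045924 + 0.045924 + 0.005098 = 0.193922 (working shown to 6 dp, full precision carried).
So 1 − D = 0.806078, i.e. 0.8061 to 4 decimal places.

0.8061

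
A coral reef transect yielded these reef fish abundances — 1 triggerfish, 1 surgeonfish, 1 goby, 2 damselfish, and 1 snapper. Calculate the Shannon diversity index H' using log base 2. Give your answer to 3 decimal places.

Total N = 1+1+1+2+1 = 6, so the proportions are 0.16667, 0.16667, 0.16667, 0.33333, 0.16667 (working shown to 5 dp, full precision carried).
Each pᵢ log₂ pᵢ term: 0.16667×(-2.58496)=-0.43083, 0.16667×(-2.58496)=-0.43083, 0.16667×(-2.58496)=-0.43083, 0.33333×(-1.58496)=-0.52832, 0.16667×(-2.58496)=-0.43083.
Sum = -2.25163, so H' = 2.252.

2.252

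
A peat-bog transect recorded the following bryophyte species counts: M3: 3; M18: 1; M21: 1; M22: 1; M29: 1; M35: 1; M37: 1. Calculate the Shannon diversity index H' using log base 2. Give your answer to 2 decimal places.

Total N = 3+1+1+1+1+1+1 = 9, so the proportions are 0.3333, 0.1111, 0.1111, 0.1111, 0.1111, 0.1111, 0.1111 (working shown to 4 dp, full precision carried).
Each pᵢ log₂ pᵢ term: 0.3333×(-1.5850)=-0.5283, 0.1111×(-3.1699)=-0.3522, 0.1111×(-3.1699)=-0.3522, 0.1111×(-3.1699)=-0.3522, 0.1111×(-3.1699)=-0.3522, 0.1111×(-3.1699)=-0.3522, 0.1111×(-3.1699)=-0.3522.
Sum = -2.6416, so H' = 2.64.

2.64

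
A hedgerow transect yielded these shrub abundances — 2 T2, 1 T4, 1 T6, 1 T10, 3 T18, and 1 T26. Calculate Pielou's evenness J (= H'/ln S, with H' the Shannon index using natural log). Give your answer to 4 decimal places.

0.9359

Total N = 2+1+1+1+3+1 = 9, so the proportions are 0.222222, 0.111111, 0.111111, 0.111111, 0.333333, 0.111111 (working shown to 6 dp, full precision carried).
H' = −Σ pᵢ ln pᵢ = −((-0.334239) + (-0.244136) + (-0.244136) + (-0.244136) + (-0.366204) + (-0.244136)) = 1.676988.
With S = 6 species, ln S = 1.791759, so J = 1.676988/1.791759 = 0.935945, i.e. 0.9359 to 4 decimal places.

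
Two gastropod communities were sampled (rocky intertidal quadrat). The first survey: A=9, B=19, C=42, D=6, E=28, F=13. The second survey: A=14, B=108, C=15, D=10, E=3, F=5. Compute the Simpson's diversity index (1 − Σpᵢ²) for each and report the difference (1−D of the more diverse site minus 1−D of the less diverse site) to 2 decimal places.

The first survey: N=117, proportions 0.0769, 0.1624, 0.359, 0.0513, 0.2393, 0.1111, giving 1−D = 0.7666 (working shown to 4 dp, full precision carried).
The second survey: N=155, proportions 0.0903, 0.6968, 0.0968, 0.0645, 0.0194, 0.0323, giving 1−D = 0.4914.
Difference = |0.7666 − 0.4914| = 0.2752, i.e. 0.28 to 2 decimal places.

0.28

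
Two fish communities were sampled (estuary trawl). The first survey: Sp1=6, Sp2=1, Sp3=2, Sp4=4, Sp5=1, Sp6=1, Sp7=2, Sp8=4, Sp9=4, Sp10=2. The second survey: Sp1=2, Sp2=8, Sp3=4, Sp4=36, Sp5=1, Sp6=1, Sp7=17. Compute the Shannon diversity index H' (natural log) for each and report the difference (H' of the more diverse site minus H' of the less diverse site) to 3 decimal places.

0.803

The first survey: N=27, proportions 0.222222, 0.037037, 0.074074, 0.148148, 0.037037, 0.037037, 0.074074, 0.148148, 0.148148, 0.074074, giving H' = 2.127505 (working shown to 6 dp, full precision carried).
The second survey: N=69, proportions 0.028986, 0.115942, 0.057971, 0.521739, 0.014493, 0.014493, 0.246377, giving H' = 1.324856.
Difference = |2.127505 − 1.324856| = 0.802649, i.e. 0.803 to 3 decimal places.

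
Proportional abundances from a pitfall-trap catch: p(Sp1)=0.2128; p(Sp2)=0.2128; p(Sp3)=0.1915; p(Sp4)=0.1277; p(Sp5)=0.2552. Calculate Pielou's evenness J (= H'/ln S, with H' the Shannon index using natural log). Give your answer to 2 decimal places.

0.99

H' = −Σ pᵢ ln pᵢ = −((-0.3293) + (-0.3293) + (-0.3165) + (-0.2628) + (-0.3485)) = 1.5864 (working shown to 4 dp, full precision carried).
With S = 5 species, ln S = 1.6094, so J = 1.5864/1.6094 = 0.9857, i.e. 0.99 to 2 decimal places.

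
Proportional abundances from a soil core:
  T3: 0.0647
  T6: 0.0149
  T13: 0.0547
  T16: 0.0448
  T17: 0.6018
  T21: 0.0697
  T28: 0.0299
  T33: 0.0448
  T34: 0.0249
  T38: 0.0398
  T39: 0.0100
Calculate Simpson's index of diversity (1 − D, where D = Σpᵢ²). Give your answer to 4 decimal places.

0.6184

D = 0.0647² + 0.0149² + 0.0547² + 0.0448² + 0.6018² + 0.0697² + 0.0299² + 0.0448² + 0.0249² + 0.0398² + 0.01² = 0.004186 + 0.000222 + 0.002992 + 0.002007 + 0.362163 + 0.004858 + 0.000894 + 0.002007 + 0.000620 + 0.001584 + 0.000100 = 0.381634 (working shown to 6 dp, full precision carried).
So 1 − D = 0.618366, i.e. 0.6184 to 4 decimal places.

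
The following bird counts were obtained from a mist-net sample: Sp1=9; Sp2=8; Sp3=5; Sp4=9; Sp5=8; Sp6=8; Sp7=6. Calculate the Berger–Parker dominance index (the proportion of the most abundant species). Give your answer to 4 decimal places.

0.1698

Total N = 9+8+5+9+8+8+6 = 53, so the proportions are 0.169811, 0.150943, 0.09434, 0.169811, 0.150943, 0.150943, 0.113208 (working shown to 6 dp, full precision carried).
The largest proportion is 0.169811, i.e. d = 0.1698 to 4 decimal places.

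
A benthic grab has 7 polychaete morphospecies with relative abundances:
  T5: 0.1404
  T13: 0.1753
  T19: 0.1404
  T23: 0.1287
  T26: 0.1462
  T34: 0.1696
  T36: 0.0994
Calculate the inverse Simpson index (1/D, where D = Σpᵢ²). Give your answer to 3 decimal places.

6.815

D = 0.1404² + 0.1753² + 0.1404² + 0.1287² + 0.1462² + 0.1696² + 0.0994² = 0.0197122 + 0.0307301 + 0.0197122 + 0.0165637 + 0.0213744 + 0.0287642 + 0.0098804 = 0.1467371 (working shown to 7 dp, full precision carried).
So 1/D = 6.81491, i.e. 6.815 to 3 decimal places.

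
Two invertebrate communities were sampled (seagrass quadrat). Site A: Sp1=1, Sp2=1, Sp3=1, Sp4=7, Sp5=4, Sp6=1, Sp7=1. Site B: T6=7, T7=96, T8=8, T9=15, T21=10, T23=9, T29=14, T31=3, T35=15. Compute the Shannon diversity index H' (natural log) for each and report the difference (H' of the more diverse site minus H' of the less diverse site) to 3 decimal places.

Site A: N=16, proportions 0.0625, 0.0625, 0.0625, 0.4375, 0.25, 0.0625, 0.0625, giving H' = 1.57468 (working shown to 5 dp, full precision carried).
Site B: N=177, proportions 0.03955, 0.54237, 0.0452, 0.08475, 0.0565, 0.05085, 0.0791, 0.01695, 0.08475, giving H' = 1.60146.
Difference = |1.57468 − 1.60146| = 0.02678, i.e. 0.027 to 3 decimal places.

0.027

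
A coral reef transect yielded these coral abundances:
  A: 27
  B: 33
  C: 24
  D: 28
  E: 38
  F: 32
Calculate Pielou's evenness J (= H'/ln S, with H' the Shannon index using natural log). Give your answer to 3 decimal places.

Total N = 27+33+24+28+38+32 = 182, so the proportions are 0.14835, 0.18132, 0.13187, 0.15385, 0.20879, 0.17582 (working shown to 5 dp, full precision carried).
H' = −Σ pᵢ ln pᵢ = −((-0.28308) + (-0.30960) + (-0.26716) + (-0.28797) + (-0.32705) + (-0.30563)) = 1.78049.
With S = 6 species, ln S = 1.79176, so J = 1.78049/1.79176 = 0.99371, i.e. 0.994 to 3 decimal places.

0.994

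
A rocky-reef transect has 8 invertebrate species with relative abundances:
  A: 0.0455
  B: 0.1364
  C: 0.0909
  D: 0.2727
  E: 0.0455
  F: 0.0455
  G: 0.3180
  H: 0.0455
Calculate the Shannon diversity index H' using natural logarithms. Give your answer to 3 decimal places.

Each pᵢ ln pᵢ term (working shown to 5 dp, full precision carried): 0.0455×(-3.09004)=-0.14060, 0.1364×(-1.99216)=-0.27173, 0.0909×(-2.39800)=-0.21798, 0.2727×(-1.29938)=-0.35434, 0.0455×(-3.09004)=-0.14060, 0.0455×(-3.09004)=-0.14060, 0.318×(-1.14570)=-0.36433, 0.0455×(-3.09004)=-0.14060.
Sum = -1.77077, so H' = 1.771.

1.771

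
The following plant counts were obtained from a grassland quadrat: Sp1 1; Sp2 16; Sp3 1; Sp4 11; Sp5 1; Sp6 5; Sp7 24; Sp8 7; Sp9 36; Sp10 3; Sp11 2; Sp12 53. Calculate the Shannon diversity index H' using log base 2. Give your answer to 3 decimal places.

Total N = 1+16+1+11+1+5+24+7+36+3+2+53 = 160, so the proportions are 0.00625, 0.1, 0.00625, 0.06875, 0.00625, 0.03125, 0.15, 0.04375, 0.225, 0.01875, 0.0125, 0.33125 (working shown to 5 dp, full precision carried).
Each pᵢ log₂ pᵢ term: 0.00625×(-7.32193)=-0.04576, 0.1×(-3.32193)=-0.33219, 0.00625×(-7.32193)=-0.04576, 0.06875×(-3.86250)=-0.26555, 0.00625×(-7.32193)=-0.04576, 0.03125×(-5.00000)=-0.15625, 0.15×(-2.73697)=-0.41054, 0.04375×(-4.51457)=-0.19751, 0.225×(-2.15200)=-0.48420, 0.01875×(-5.73697)=-0.10757, 0.0125×(-6.32193)=-0.07902, 0.33125×(-1.59401)=-0.52802.
Sum = -2.69814, so H' = 2.698.

2.698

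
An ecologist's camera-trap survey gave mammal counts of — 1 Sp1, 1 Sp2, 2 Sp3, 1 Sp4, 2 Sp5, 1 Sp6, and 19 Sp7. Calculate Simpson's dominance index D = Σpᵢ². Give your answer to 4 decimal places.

Total N = 1+1+2+1+2+1+19 = 27, so the proportions are 0.037037, 0.037037, 0.074074, 0.037037, 0.074074, 0.037037, 0.703704 (working shown to 6 dp, full precision carried).
D = 0.037037² + 0.037037² + 0.074074² + 0.037037² + 0.074074² + 0.037037² + 0.703704² = 0.001372 + 0.001372 + 0.005487 + 0.001372 + 0.005487 + 0.001372 + 0.495199 = 0.511660.
To 4 decimal places, D = 0.5117.

0.5117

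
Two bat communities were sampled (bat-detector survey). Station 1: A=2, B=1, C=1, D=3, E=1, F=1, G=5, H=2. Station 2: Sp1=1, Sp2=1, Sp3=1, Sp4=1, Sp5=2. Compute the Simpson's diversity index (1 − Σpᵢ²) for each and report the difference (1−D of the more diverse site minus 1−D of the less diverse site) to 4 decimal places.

0.0425

Station 1: N=16, proportions 0.125, 0.0625, 0.0625, 0.1875, 0.0625, 0.0625, 0.3125, 0.125, giving 1−D = 0.8203125 (working shown to 7 dp, full precision carried).
Station 2: N=6, proportions 0.1666667, 0.1666667, 0.1666667, 0.1666667, 0.3333333, giving 1−D = 0.7777778.
Difference = |0.8203125 − 0.7777778| = 0.0425347, i.e. 0.0425 to 4 decimal places.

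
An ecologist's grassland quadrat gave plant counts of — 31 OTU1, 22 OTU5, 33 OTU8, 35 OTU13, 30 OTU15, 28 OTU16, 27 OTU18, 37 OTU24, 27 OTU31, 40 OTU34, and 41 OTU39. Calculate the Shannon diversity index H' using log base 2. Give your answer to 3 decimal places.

Total N = 31+22+33+35+30+28+27+37+27+40+41 = 351, so the proportions are 0.08832, 0.06268, 0.09402, 0.09972, 0.08547, 0.07977, 0.07692, 0.10541, 0.07692, 0.11396, 0.11681 (working shown to 5 dp, full precision carried).
Each pᵢ log₂ pᵢ term: 0.08832×(-3.50113)=-0.30922, 0.06268×(-3.99590)=-0.25045, 0.09402×(-3.41093)=-0.32069, 0.09972×(-3.32604)=-0.33166, 0.08547×(-3.54844)=-0.30329, 0.07977×(-3.64797)=-0.29101, 0.07692×(-3.70044)=-0.28465, 0.10541×(-3.24587)=-0.34216, 0.07692×(-3.70044)=-0.28465, 0.11396×(-3.13340)=-0.35708, 0.11681×(-3.09778)=-0.36185.
Sum = -3.43669, so H' = 3.437.

3.437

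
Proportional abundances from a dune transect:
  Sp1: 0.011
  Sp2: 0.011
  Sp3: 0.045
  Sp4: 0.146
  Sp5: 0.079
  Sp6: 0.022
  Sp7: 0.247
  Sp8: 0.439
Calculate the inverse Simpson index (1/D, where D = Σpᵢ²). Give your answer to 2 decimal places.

D = 0.011² + 0.011² + 0.045² + 0.146² + 0.079² + 0.022² + 0.247² + 0.439² = 0.000121 + 0.000121 + 0.002025 + 0.021316 + 0.006241 + 0.000484 + 0.061009 + 0.192721 = 0.284038 (working shown to 6 dp, full precision carried).
So 1/D = 3.5207, i.e. 3.52 to 2 decimal places.

3.52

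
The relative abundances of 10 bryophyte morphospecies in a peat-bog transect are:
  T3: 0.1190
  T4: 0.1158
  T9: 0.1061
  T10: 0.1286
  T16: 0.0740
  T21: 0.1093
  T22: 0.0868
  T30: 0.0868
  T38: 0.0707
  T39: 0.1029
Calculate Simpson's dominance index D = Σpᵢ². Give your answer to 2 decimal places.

D = 0.119² + 0.1158² + 0.1061² + 0.1286² + 0.074² + 0.1093² + 0.0868² + 0.0868² + 0.0707² + 0.1029² = 0.0142 + 0.0134 + 0.0113 + 0.0165 + 0.0055 + 0.0119 + 0.0075 + 0.0075 + 0.0050 + 0.0106 = 0.1034 (working shown to 4 dp, full precision carried).
To 2 decimal places, D = 0.10.

0.10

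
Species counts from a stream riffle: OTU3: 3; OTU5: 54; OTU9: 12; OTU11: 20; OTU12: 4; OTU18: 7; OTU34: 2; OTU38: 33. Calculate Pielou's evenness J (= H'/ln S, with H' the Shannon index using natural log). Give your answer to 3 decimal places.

0.776

Total N = 3+54+12+20+4+7+2+33 = 135, so the proportions are 0.02222, 0.4, 0.08889, 0.14815, 0.02963, 0.05185, 0.01481, 0.24444 (working shown to 5 dp, full precision carried).
H' = −Σ pᵢ ln pᵢ = −((-0.08459) + (-0.36652) + (-0.21514) + (-0.28290) + (-0.10427) + (-0.15345) + (-0.06240) + (-0.34437)) = 1.61363.
With S = 8 species, ln S = 2.07944, so J = 1.61363/2.07944 = 0.77599, i.e. 0.776 to 3 decimal places.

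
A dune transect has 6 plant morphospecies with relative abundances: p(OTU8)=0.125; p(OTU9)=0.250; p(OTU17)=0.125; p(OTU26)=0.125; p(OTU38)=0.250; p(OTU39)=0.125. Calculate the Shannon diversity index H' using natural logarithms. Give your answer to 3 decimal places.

1.733

Each pᵢ ln pᵢ term (working shown to 5 dp, full precision carried): 0.125×(-2.07944)=-0.25993, 0.25×(-1.38629)=-0.34657, 0.125×(-2.07944)=-0.25993, 0.125×(-2.07944)=-0.25993, 0.25×(-1.38629)=-0.34657, 0.125×(-2.07944)=-0.25993.
Sum = -1.73287, so H' = 1.733.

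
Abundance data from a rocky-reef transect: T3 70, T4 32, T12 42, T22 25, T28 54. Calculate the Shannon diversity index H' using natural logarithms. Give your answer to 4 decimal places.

Total N = 70+32+42+25+54 = 223, so the proportions are 0.313901, 0.143498, 0.188341, 0.112108, 0.242152 (working shown to 6 dp, full precision carried).
Each pᵢ ln pᵢ term: 0.313901×(-1.158677)=-0.363710, 0.143498×(-1.941436)=-0.278592, 0.188341×(-1.669502)=-0.314435, 0.112108×(-2.188296)=-0.245325, 0.242152×(-1.418188)=-0.343418.
Sum = -1.545480, so H' = 1.5455.

1.5455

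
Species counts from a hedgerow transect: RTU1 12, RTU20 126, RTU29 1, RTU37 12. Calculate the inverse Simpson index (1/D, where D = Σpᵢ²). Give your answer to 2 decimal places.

Total N = 12+126+1+12 = 151, so the proportions are 0.07947, 0.83444, 0.00662, 0.07947 (working shown to 5 dp, full precision carried).
D = 0.07947² + 0.83444² + 0.00662² + 0.07947² = 0.00632 + 0.69629 + 0.00004 + 0.00632 = 0.70896.
So 1/D = 1.4105, i.e. 1.41 to 2 decimal places.

1.41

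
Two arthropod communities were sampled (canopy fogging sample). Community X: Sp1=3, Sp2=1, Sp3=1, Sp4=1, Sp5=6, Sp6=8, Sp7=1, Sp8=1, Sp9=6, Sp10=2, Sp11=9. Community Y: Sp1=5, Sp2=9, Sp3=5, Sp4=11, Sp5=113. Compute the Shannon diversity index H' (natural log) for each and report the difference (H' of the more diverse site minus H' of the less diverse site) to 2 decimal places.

Community X: N=39, proportions 0.0769, 0.0256, 0.0256, 0.0256, 0.1538, 0.2051, 0.0256, 0.0256, 0.1538, 0.0513, 0.2308, giving H' = 2.0586 (working shown to 4 dp, full precision carried).
Community Y: N=143, proportions 0.035, 0.0629, 0.035, 0.0769, 0.7902, giving H' = 0.7919.
Difference = |2.0586 − 0.7919| = 1.2667, i.e. 1.27 to 2 decimal places.

1.27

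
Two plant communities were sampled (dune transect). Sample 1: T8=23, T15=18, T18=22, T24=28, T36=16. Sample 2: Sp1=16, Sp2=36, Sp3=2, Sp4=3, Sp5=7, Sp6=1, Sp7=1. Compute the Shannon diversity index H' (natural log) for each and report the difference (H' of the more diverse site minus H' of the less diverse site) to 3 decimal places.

0.305

Sample 1: N=107, proportions 0.21495, 0.16822, 0.20561, 0.26168, 0.14953, giving H' = 1.59050 (working shown to 5 dp, full precision carried).
Sample 2: N=66, proportions 0.24242, 0.54545, 0.0303, 0.04545, 0.10606, 0.01515, 0.01515, giving H' = 1.28554.
Difference = |1.59050 − 1.28554| = 0.30496, i.e. 0.305 to 3 decimal places.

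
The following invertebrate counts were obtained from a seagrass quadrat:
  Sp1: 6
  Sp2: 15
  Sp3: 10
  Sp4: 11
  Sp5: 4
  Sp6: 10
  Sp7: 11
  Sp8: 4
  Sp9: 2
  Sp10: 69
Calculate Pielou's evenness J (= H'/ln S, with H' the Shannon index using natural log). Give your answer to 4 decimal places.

Total N = 6+15+10+11+4+10+11+4+2+69 = 142, so the proportions are 0.042254, 0.105634, 0.070423, 0.077465, 0.028169, 0.070423, 0.077465, 0.028169, 0.014085, 0.485915 (working shown to 6 dp, full precision carried).
H' = −Σ pᵢ ln pᵢ = −((-0.133693) + (-0.237441) + (-0.186848) + (-0.198150) + (-0.100550) + (-0.186848) + (-0.198150) + (-0.100550) + (-0.060038) + (-0.350695)) = 1.752963.
With S = 10 species, ln S = 2.302585, so J = 1.752963/2.302585 = 0.761302, i.e. 0.7613 to 4 decimal places.

0.7613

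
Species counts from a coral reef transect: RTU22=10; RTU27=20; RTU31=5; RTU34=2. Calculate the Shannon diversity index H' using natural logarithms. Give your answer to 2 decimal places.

Total N = 10+20+5+2 = 37, so the proportions are 0.2703, 0.5405, 0.1351, 0.0541 (working shown to 4 dp, full precision carried).
Each pᵢ ln pᵢ term: 0.2703×(-1.3083)=-0.3536, 0.5405×(-0.6152)=-0.3325, 0.1351×(-2.0015)=-0.2705, 0.0541×(-2.9178)=-0.1577.
Sum = -1.1143, so H' = 1.11.

1.11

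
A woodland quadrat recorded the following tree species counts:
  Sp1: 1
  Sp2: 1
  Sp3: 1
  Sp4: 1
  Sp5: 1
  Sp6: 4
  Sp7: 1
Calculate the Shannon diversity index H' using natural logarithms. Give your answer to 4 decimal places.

1.7481

Total N = 1+1+1+1+1+4+1 = 10, so the proportions are 0.1, 0.1, 0.1, 0.1, 0.1, 0.4, 0.1 (working shown to 6 dp, full precision carried).
Each pᵢ ln pᵢ term: 0.1×(-2.302585)=-0.230259, 0.1×(-2.302585)=-0.230259, 0.1×(-2.302585)=-0.230259, 0.1×(-2.302585)=-0.230259, 0.1×(-2.302585)=-0.230259, 0.4×(-0.916291)=-0.366516, 0.1×(-2.302585)=-0.230259.
Sum = -1.748067, so H' = 1.7481.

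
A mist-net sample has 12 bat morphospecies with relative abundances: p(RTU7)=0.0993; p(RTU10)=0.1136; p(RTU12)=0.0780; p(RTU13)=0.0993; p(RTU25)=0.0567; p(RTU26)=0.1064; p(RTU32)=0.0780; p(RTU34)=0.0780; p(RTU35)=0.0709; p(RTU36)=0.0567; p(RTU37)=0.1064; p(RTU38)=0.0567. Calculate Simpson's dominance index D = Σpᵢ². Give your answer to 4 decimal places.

D = 0.0993² + 0.1136² + 0.078² + 0.0993² + 0.0567² + 0.1064² + 0.078² + 0.078² + 0.0709² + 0.0567² + 0.1064² + 0.0567² = 0.009860 + 0.012905 + 0.006084 + 0.009860 + 0.003215 + 0.011321 + 0.006084 + 0.006084 + 0.005027 + 0.003215 + 0.011321 + 0.003215 = 0.088191 (working shown to 6 dp, full precision carried).
To 4 decimal places, D = 0.0882.

0.0882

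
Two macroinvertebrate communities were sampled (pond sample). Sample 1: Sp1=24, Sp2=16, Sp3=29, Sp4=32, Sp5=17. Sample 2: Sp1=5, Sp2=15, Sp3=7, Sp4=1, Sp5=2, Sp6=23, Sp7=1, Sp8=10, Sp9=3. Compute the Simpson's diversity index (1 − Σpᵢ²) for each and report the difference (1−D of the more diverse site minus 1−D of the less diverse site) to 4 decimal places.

Sample 1: N=118, proportions 0.20339, 0.135593, 0.245763, 0.271186, 0.144068, giving 1−D = 0.785550 (working shown to 6 dp, full precision carried).
Sample 2: N=67, proportions 0.074627, 0.223881, 0.104478, 0.014925, 0.029851, 0.343284, 0.014925, 0.149254, 0.044776, giving 1−D = 0.789931.
Difference = |0.785550 − 0.789931| = 0.004381, i.e. 0.0044 to 4 decimal places.

0.0044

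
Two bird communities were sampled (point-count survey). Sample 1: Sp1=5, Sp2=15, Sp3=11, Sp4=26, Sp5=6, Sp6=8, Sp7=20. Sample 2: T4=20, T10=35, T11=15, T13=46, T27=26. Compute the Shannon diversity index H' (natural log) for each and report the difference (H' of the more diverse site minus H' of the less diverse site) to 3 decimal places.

0.261

Sample 1: N=91, proportions 0.05495, 0.16484, 0.12088, 0.28571, 0.06593, 0.08791, 0.21978, giving H' = 1.79596 (working shown to 5 dp, full precision carried).
Sample 2: N=142, proportions 0.14085, 0.24648, 0.10563, 0.32394, 0.1831, giving H' = 1.53470.
Difference = |1.79596 − 1.53470| = 0.26126, i.e. 0.261 to 3 decimal places.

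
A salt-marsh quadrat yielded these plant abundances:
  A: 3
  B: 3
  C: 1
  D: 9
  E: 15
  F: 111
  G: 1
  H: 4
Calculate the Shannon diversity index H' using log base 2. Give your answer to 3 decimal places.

Total N = 3+3+1+9+15+111+1+4 = 147, so the proportions are 0.02041, 0.02041, 0.0068, 0.06122, 0.10204, 0.7551, 0.0068, 0.02721 (working shown to 5 dp, full precision carried).
Each pᵢ log₂ pᵢ term: 0.02041×(-5.61471)=-0.11459, 0.02041×(-5.61471)=-0.11459, 0.0068×(-7.19967)=-0.04898, 0.06122×(-4.02975)=-0.24672, 0.10204×(-3.29278)=-0.33600, 0.7551×(-0.40526)=-0.30601, 0.0068×(-7.19967)=-0.04898, 0.02721×(-5.19967)=-0.14149.
Sum = -1.35734, so H' = 1.357.

1.357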